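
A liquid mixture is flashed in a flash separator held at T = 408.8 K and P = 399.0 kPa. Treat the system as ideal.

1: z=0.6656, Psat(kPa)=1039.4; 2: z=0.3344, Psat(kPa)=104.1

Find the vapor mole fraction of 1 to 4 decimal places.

Raoult's law: Kᵢ = Pᵢˢᵃᵗ/P = Pᵢˢᵃᵗ/399.0.
  K_1 = 1039.4/399.0 = 2.605013, K_2 = 104.1/399.0 = 0.260902
Material balance + equilibrium reduce to Σ zᵢ(Kᵢ−1)/(1+V/F(Kᵢ−1)) = 0.
g(0) = ΣzᵢKᵢ − 1 = 0.8211 and g(1) = 1 − Σzᵢ/Kᵢ = -0.5372, so a root lies in (0, 1).
Iterate (Newton) starting at V/F = 0.59:
  V/F = 0.5900: g = 0.11043, g' = -1.0267 → V/F = 0.6976
  V/F = 0.6976: g = -0.00618, g' = -1.1600 → V/F = 0.6922
Converged at V/F = 0.6922.
Compositions from xᵢ = zᵢ/(1+V/F(Kᵢ−1)), yᵢ = Kᵢxᵢ:
  1: x = 0.3153, y = 0.8214
  2: x = 0.6847, y = 0.1786

y_1 = 0.8214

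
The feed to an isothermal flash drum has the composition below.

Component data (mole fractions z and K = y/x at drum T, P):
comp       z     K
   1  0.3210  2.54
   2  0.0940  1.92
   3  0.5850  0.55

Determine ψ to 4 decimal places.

Newton–Raphson from ψ = 0.58:
  ψ = 0.5800: g = -0.03872, g' = -0.4631 → ψ = 0.4964
  ψ = 0.4964: g = 0.00057, g' = -0.4784 → ψ = 0.4976
Converged at ψ = 0.4976.

ψ = 0.4976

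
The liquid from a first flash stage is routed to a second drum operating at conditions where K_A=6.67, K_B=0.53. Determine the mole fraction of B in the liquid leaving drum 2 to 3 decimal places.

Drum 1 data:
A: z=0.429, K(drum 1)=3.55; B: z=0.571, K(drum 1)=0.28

Drum 1:
Binary case is linear: z₁(K₁−1)(1+ψ₁(K₂−1)) + z₂(K₂−1)(1+ψ₁(K₁−1)) = 0
⇒ ψ₁ = [z₁(K₁−1)+z₂(K₂−1)] / [−(K₁−1)(K₂−1)] = 0.6828/1.8360 = 0.372
Drum-1 compositions:
  A: x = 0.220, y = 0.782
  B: x = 0.780, y = 0.218
Drum-2 feed = drum-1 liquid: z₂ = (0.2202, 0.7798).
Drum 2:
Rachford–Rice: g(ψ₂) = Σ zᵢ(Kᵢ−1)/(1+ψ₂(Kᵢ−1)) = 0.
g(0) = ΣzᵢKᵢ − 1 = 0.882 and g(1) = 1 − Σzᵢ/Kᵢ = -0.504, so a root lies in (0, 1).
Binary case is linear: z₁(K₁−1)(1+ψ₂(K₂−1)) + z₂(K₂−1)(1+ψ₂(K₁−1)) = 0
⇒ ψ₂ = [z₁(K₁−1)+z₂(K₂−1)] / [−(K₁−1)(K₂−1)] = 0.8819/2.6649 = 0.331
  A: x = 0.077, y = 0.511
  B: x = 0.923, y = 0.489

x_B (drum 2) = 0.923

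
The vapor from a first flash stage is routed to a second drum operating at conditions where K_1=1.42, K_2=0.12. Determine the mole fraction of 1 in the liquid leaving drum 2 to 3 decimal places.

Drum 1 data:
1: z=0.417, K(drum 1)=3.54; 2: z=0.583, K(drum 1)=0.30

x_1 (drum 2) = 0.677

Drum 1:
Material balance + equilibrium reduce to Σ zᵢ(Kᵢ−1)/(1+ψ₁(Kᵢ−1)) = 0.
g(0) = ΣzᵢKᵢ − 1 = 0.651 and g(1) = 1 − Σzᵢ/Kᵢ = -1.061, so a root lies in (0, 1).
Binary case is linear: z₁(K₁−1)(1+ψ₁(K₂−1)) + z₂(K₂−1)(1+ψ₁(K₁−1)) = 0
⇒ ψ₁ = [z₁(K₁−1)+z₂(K₂−1)] / [−(K₁−1)(K₂−1)] = 0.6511/1.7780 = 0.366
Drum-1 compositions:
  1: x = 0.216, y = 0.765
  2: x = 0.784, y = 0.235
Drum-2 feed = drum-1 vapor: z₂ = (0.7648, 0.2352).
Drum 2:
Rachford–Rice: g(ψ₂) = Σ zᵢ(Kᵢ−1)/(1+ψ₂(Kᵢ−1)) = 0.
Feasibility: ΣzᵢKᵢ = 1.114, Σzᵢ/Kᵢ = 2.498 — both > 1, two phases present.
Binary case is linear: z₁(K₁−1)(1+ψ₂(K₂−1)) + z₂(K₂−1)(1+ψ₂(K₁−1)) = 0
⇒ ψ₂ = [z₁(K₁−1)+z₂(K₂−1)] / [−(K₁−1)(K₂−1)] = 0.1143/0.3696 = 0.309
  1: x = 0.677, y = 0.961
  2: x = 0.323, y = 0.039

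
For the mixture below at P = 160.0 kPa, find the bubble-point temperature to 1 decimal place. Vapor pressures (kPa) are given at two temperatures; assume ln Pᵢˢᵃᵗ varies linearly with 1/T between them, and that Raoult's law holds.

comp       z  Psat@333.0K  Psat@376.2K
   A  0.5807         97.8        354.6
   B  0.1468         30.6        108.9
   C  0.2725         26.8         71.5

Bubble-point temperature: ΣzᵢPᵢˢᵃᵗ(T) = P. Interpolate ln Pᵢˢᵃᵗ = aᵢ + bᵢ/T.
  T = 333.0 K: ΣzᵢPᵢˢᵃᵗ = 68.59 kPa
  T = 376.2 K: ΣzᵢPᵢˢᵃᵗ = 241.39 kPa
  T = 354.6 K: ΣzᵢPᵢˢᵃᵗ = 133.57 kPa
  T = 365.4 K: ΣzᵢPᵢˢᵃᵗ = 181.10 kPa
  T = 360.0 K: ΣzᵢPᵢˢᵃᵗ = 155.87 kPa
  T = 362.7 K: ΣzᵢPᵢˢᵃᵗ = 168.11 kPa
Interpolating between 360.0 K and 362.7 K gives T ≈ 360.9 K.

T = 360.9 K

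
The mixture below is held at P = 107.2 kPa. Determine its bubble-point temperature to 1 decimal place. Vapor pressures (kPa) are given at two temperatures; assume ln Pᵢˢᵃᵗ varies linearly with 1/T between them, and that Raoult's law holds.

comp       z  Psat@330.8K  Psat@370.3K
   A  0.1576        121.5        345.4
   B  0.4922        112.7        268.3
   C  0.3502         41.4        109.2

T = 338.0 K

Bubble-point temperature: ΣzᵢPᵢˢᵃᵗ(T) = P. Interpolate ln Pᵢˢᵃᵗ = aᵢ + bᵢ/T.
  T = 330.8 K: ΣzᵢPᵢˢᵃᵗ = 89.12 kPa
  T = 370.3 K: ΣzᵢPᵢˢᵃᵗ = 224.73 kPa
  T = 350.6 K: ΣzᵢPᵢˢᵃᵗ = 145.32 kPa
  T = 340.7 K: ΣzᵢPᵢˢᵃᵗ = 114.59 kPa
  T = 335.8 K: ΣzᵢPᵢˢᵃᵗ = 101.37 kPa
  T = 338.2 K: ΣzᵢPᵢˢᵃᵗ = 107.69 kPa
Interpolating between 335.8 K and 338.2 K gives T ≈ 338.0 K.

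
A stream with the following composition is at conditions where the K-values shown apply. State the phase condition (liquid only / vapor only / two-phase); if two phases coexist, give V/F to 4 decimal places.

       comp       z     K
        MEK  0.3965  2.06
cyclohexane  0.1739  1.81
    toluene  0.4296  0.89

ΣzᵢKᵢ = 1.5139; Σzᵢ/Kᵢ = 0.7712.
Since Σzᵢ/Kᵢ < 1 the mixture is above its dew point — single vapor phase.

vapor only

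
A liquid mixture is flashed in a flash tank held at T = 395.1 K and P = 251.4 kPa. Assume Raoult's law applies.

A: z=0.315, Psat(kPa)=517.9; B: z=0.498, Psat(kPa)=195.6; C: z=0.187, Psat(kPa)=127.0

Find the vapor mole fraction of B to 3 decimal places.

Raoult's law: Kᵢ = Pᵢˢᵃᵗ/P = Pᵢˢᵃᵗ/251.4.
  K_A = 517.9/251.4 = 2.06006, K_B = 195.6/251.4 = 0.77804, K_C = 127.0/251.4 = 0.50517
Newton–Raphson from β = 0.5:
  β = 0.500: g = -0.0290, g' = -0.263 → β = 0.390
  β = 0.390: g = 0.0007, g' = -0.277 → β = 0.392
Converged at β = 0.392.
Compositions from xᵢ = zᵢ/(1+β(Kᵢ−1)), yᵢ = Kᵢxᵢ:
  A: x = 0.223, y = 0.458
  B: x = 0.545, y = 0.424
  C: x = 0.232, y = 0.117

y_B = 0.424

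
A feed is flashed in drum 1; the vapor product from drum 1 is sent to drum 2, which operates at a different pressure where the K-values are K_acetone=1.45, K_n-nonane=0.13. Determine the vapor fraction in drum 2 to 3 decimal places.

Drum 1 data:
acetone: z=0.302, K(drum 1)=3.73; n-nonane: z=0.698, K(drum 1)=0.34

V/F (drum 2) = 0.226

Drum 1:
Binary case is linear: z₁(K₁−1)(1+ψ₁(K₂−1)) + z₂(K₂−1)(1+ψ₁(K₁−1)) = 0
⇒ ψ₁ = [z₁(K₁−1)+z₂(K₂−1)] / [−(K₁−1)(K₂−1)] = 0.3638/1.8018 = 0.202
Drum-1 compositions:
  acetone: x = 0.195, y = 0.726
  n-nonane: x = 0.805, y = 0.274
Drum-2 feed = drum-1 vapor: z₂ = (0.7262, 0.2738).
Drum 2:
Iterate (Newton) starting at ψ₂ = 0.5:
  ψ₂ = 0.500: g = -0.1548, g' = -0.747 → ψ₂ = 0.293
  ψ₂ = 0.293: g = -0.0309, g' = -0.488 → ψ₂ = 0.229
  ψ₂ = 0.229: g = -0.0014, g' = -0.444 → ψ₂ = 0.226
Converged at ψ₂ = 0.226.
  acetone: x = 0.659, y = 0.956
  n-nonane: x = 0.341, y = 0.044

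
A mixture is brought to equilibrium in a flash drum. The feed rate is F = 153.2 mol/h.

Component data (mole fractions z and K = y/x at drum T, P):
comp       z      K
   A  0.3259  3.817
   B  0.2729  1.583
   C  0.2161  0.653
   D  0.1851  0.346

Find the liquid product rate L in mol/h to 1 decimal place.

L = 23.4 mol/h

Let ψ = V/F and solve Σ zᵢ(Kᵢ−1)/(1+ψ(Kᵢ−1)) = 0.
g(0) = ΣzᵢKᵢ − 1 = 0.8811 and g(1) = 1 − Σzᵢ/Kᵢ = -0.1237, so a root lies in (0, 1).
Newton iteration, ψ⁰ = 0.5:
  ψ = 0.5000: g = 0.23376, g' = -0.7143 → ψ = 0.8273
  ψ = 0.8273: g = 0.01407, g' = -0.7024 → ψ = 0.8473
  ψ = 0.8473: g = -0.00015, g' = -0.7175 → ψ = 0.8471
Converged at ψ = 0.8471.
Then V = ψ·F = 0.8471·153.2 = 129.8 mol/h and L = F − V = 23.4 mol/h.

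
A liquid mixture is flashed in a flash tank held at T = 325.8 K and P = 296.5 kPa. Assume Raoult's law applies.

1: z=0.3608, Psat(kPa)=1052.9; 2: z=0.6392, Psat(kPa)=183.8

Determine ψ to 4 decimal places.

ψ = 0.6987

Raoult's law: Kᵢ = Pᵢˢᵃᵗ/P = Pᵢˢᵃᵗ/296.5.
  K_1 = 1052.9/296.5 = 3.551096, K_2 = 183.8/296.5 = 0.619899
Binary case is linear: z₁(K₁−1)(1+ψ(K₂−1)) + z₂(K₂−1)(1+ψ(K₁−1)) = 0
⇒ ψ = [z₁(K₁−1)+z₂(K₂−1)] / [−(K₁−1)(K₂−1)] = 0.67747/0.96967 = 0.6987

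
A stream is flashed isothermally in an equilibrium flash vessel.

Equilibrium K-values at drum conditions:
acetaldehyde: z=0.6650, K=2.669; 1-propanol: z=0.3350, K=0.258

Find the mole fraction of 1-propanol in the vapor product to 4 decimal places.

y_1-propanol = 0.1786

Binary case is linear: z₁(K₁−1)(1+ψ(K₂−1)) + z₂(K₂−1)(1+ψ(K₁−1)) = 0
⇒ ψ = [z₁(K₁−1)+z₂(K₂−1)] / [−(K₁−1)(K₂−1)] = 0.86132/1.23840 = 0.6955
Compositions from xᵢ = zᵢ/(1+ψ(Kᵢ−1)), yᵢ = Kᵢxᵢ:
  acetaldehyde: x = 0.3078, y = 0.8214
  1-propanol: x = 0.6922, y = 0.1786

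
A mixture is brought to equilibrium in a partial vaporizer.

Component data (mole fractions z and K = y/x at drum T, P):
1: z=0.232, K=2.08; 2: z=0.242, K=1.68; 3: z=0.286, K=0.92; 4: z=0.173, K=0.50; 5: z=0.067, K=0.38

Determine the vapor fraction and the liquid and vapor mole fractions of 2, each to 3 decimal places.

Material balance + equilibrium reduce to Σ zᵢ(Kᵢ−1)/(1+ψ(Kᵢ−1)) = 0.
Feasibility: ΣzᵢKᵢ = 1.264, Σzᵢ/Kᵢ = 1.089 — both > 1, two phases present.
Newton iteration, ψ⁰ = 0.48:
  ψ = 0.480: g = 0.0923, g' = -0.310 → ψ = 0.778
  ψ = 0.778: g = -0.0024, g' = -0.342 → ψ = 0.771
Converged at ψ = 0.771.
Compositions from xᵢ = zᵢ/(1+ψ(Kᵢ−1)), yᵢ = Kᵢxᵢ:
  1: x = 0.127, y = 0.263
  2: x = 0.159, y = 0.267
  3: x = 0.305, y = 0.280
  4: x = 0.281, y = 0.141
  5: x = 0.128, y = 0.049

ψ = 0.771, x_2 = 0.159, y_2 = 0.267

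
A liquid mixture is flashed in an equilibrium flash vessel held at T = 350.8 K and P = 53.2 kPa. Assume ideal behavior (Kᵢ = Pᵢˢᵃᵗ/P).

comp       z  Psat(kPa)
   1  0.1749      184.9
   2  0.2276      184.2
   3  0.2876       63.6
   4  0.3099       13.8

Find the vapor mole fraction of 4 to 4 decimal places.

Raoult's law: Kᵢ = Pᵢˢᵃᵗ/P = Pᵢˢᵃᵗ/53.2.
  K_1 = 184.9/53.2 = 3.475564, K_2 = 184.2/53.2 = 3.462406, K_3 = 63.6/53.2 = 1.195489, K_4 = 13.8/53.2 = 0.259398
Iterate (Newton) starting at ψ = 0.49:
  ψ = 0.4900: g = 0.14070, g' = -0.9302 → ψ = 0.6413
  ψ = 0.6413: g = -0.00249, g' = -0.9928 → ψ = 0.6387
Converged at ψ = 0.6387.
Compositions from xᵢ = zᵢ/(1+ψ(Kᵢ−1)), yᵢ = Kᵢxᵢ:
  1: x = 0.0678, y = 0.2355
  2: x = 0.0885, y = 0.3063
  3: x = 0.2557, y = 0.3057
  4: x = 0.5881, y = 0.1526

y_4 = 0.1526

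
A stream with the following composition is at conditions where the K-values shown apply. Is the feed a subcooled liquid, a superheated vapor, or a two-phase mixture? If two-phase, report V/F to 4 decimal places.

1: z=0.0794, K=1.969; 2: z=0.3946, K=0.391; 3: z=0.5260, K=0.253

ΣzᵢKᵢ = 0.4437; Σzᵢ/Kᵢ = 3.1286.
Since ΣzᵢKᵢ < 1 the mixture is below its bubble point — single liquid phase.

subcooled liquid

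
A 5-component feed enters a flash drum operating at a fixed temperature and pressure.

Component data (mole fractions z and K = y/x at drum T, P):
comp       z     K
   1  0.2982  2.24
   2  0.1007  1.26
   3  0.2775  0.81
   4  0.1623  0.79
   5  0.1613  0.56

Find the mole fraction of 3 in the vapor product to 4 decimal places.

y_3 = 0.2636

Rachford–Rice: g(ψ) = Σ zᵢ(Kᵢ−1)/(1+ψ(Kᵢ−1)) = 0.
Feasibility: ΣzᵢKᵢ = 1.2382, Σzᵢ/Kᵢ = 1.0491 — both > 1, two phases present.
Iterate (Newton) starting at ψ = 0.4:
  ψ = 0.4000: g = 0.09049, g' = -0.2767 → ψ = 0.7270
  ψ = 0.7270: g = 0.01073, g' = -0.2226 → ψ = 0.7752
  ψ = 0.7752: g = 0.00007, g' = -0.2198 → ψ = 0.7755
Converged at ψ = 0.7755.
Compositions from xᵢ = zᵢ/(1+ψ(Kᵢ−1)), yᵢ = Kᵢxᵢ:
  1: x = 0.1520, y = 0.3405
  2: x = 0.0838, y = 0.1056
  3: x = 0.3255, y = 0.2636
  4: x = 0.1939, y = 0.1532
  5: x = 0.2449, y = 0.1371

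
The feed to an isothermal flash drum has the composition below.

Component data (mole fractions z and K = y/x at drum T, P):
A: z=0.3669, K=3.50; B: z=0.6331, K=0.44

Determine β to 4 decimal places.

Material balance + equilibrium reduce to Σ zᵢ(Kᵢ−1)/(1+β(Kᵢ−1)) = 0.
g(0) = ΣzᵢKᵢ − 1 = 0.5627 and g(1) = 1 − Σzᵢ/Kᵢ = -0.5437, so a root lies in (0, 1).
Binary case is linear: z₁(K₁−1)(1+β(K₂−1)) + z₂(K₂−1)(1+β(K₁−1)) = 0
⇒ β = [z₁(K₁−1)+z₂(K₂−1)] / [−(K₁−1)(K₂−1)] = 0.56271/1.40000 = 0.4019

β = 0.4019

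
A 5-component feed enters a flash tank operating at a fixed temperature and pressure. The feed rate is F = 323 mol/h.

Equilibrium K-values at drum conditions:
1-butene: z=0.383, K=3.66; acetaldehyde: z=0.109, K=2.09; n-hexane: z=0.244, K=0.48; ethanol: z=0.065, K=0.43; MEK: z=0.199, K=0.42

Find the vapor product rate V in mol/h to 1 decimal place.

Rachford–Rice: g(V/F) = Σ zᵢ(Kᵢ−1)/(1+V/F(Kᵢ−1)) = 0.
Check two-phase: ΣzᵢKᵢ = 1.858 > 1 and Σzᵢ/Kᵢ = 1.290 > 1, so g(0) = 0.858 > 0 and g(1) = -0.290 < 0.
Newton iteration, V/F⁰ = 0.42:
  V/F = 0.420: g = 0.1991, g' = -0.927 → V/F = 0.635
  V/F = 0.635: g = 0.0191, g' = -0.787 → V/F = 0.659
Converged at V/F = 0.659.
Then V = V/F·F = 0.6590·323 = 212.9 mol/h and L = F − V = 110.1 mol/h.

V = 212.9 mol/h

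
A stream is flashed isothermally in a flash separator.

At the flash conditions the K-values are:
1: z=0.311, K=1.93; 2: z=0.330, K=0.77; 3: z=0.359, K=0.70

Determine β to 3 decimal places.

Material balance + equilibrium reduce to Σ zᵢ(Kᵢ−1)/(1+β(Kᵢ−1)) = 0.
g(0) = ΣzᵢKᵢ − 1 = 0.106 and g(1) = 1 − Σzᵢ/Kᵢ = -0.103, so a root lies in (0, 1).
Newton iteration, β⁰ = 0.54:
  β = 0.540: g = -0.0226, g' = -0.188 → β = 0.420
  β = 0.420: g = 0.0008, g' = -0.203 → β = 0.424
Converged at β = 0.424.

β = 0.424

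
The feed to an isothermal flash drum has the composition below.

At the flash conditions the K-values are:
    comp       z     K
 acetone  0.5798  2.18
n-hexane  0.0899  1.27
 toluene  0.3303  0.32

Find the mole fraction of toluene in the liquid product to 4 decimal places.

Material balance + equilibrium reduce to Σ zᵢ(Kᵢ−1)/(1+V/F(Kᵢ−1)) = 0.
Feasibility: ΣzᵢKᵢ = 1.4838, Σzᵢ/Kᵢ = 1.3689 — both > 1, two phases present.
Newton–Raphson from V/F = 0.64:
  V/F = 0.6400: g = 0.01282, g' = -0.7456 → V/F = 0.6572
  V/F = 0.6572: g = -0.00012, g' = -0.7601 → V/F = 0.6570
Converged at V/F = 0.6570.
Compositions from xᵢ = zᵢ/(1+V/F(Kᵢ−1)), yᵢ = Kᵢxᵢ:
  acetone: x = 0.3266, y = 0.7120
  n-hexane: x = 0.0764, y = 0.0970
  toluene: x = 0.5971, y = 0.1911

x_toluene = 0.5971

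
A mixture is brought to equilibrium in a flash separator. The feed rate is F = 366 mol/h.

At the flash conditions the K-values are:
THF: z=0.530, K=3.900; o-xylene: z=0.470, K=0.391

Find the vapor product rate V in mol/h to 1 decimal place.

Rachford–Rice: g(ψ) = Σ zᵢ(Kᵢ−1)/(1+ψ(Kᵢ−1)) = 0.
g(0) = ΣzᵢKᵢ − 1 = 1.251 and g(1) = 1 − Σzᵢ/Kᵢ = -0.338, so a root lies in (0, 1).
Binary case is linear: z₁(K₁−1)(1+ψ(K₂−1)) + z₂(K₂−1)(1+ψ(K₁−1)) = 0
⇒ ψ = [z₁(K₁−1)+z₂(K₂−1)] / [−(K₁−1)(K₂−1)] = 1.2508/1.7661 = 0.708
Then V = ψ·F = 0.7082·366 = 259.2 mol/h and L = F − V = 106.8 mol/h.

V = 259.2 mol/h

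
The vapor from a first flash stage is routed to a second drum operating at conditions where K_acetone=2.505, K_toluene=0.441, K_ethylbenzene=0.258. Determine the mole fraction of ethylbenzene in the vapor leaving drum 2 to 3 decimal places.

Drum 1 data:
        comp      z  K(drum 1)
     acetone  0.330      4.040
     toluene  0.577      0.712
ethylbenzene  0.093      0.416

y_ethylbenzene (drum 2) = 0.023

Drum 1:
Rachford–Rice: g(ψ₁) = Σ zᵢ(Kᵢ−1)/(1+ψ₁(Kᵢ−1)) = 0.
Check two-phase: ΣzᵢKᵢ = 1.783 > 1 and Σzᵢ/Kᵢ = 1.116 > 1, so g(0) = 0.783 > 0 and g(1) = -0.116 < 0.
Newton–Raphson from ψ₁ = 0.32:
  ψ₁ = 0.320: g = 0.2587, g' = -0.890 → ψ₁ = 0.611
  ψ₁ = 0.611: g = 0.0651, g' = -0.521 → ψ₁ = 0.736
  ψ₁ = 0.736: g = 0.0039, g' = -0.466 → ψ₁ = 0.744
Converged at ψ₁ = 0.744.
Drum-1 compositions:
  acetone: x = 0.101, y = 0.409
  toluene: x = 0.734, y = 0.523
  ethylbenzene: x = 0.164, y = 0.068
Drum-2 feed = drum-1 vapor: z₂ = (0.4087, 0.5229, 0.0684).
Drum 2:
Let ψ₂ = V/F and solve Σ zᵢ(Kᵢ−1)/(1+ψ₂(Kᵢ−1)) = 0.
g(0) = ΣzᵢKᵢ − 1 = 0.272 and g(1) = 1 − Σzᵢ/Kᵢ = -0.614, so a root lies in (0, 1).
Iterate (Newton) starting at ψ₂ = 0.53:
  ψ₂ = 0.530: g = -0.1568, g' = -0.719 → ψ₂ = 0.312
  ψ₂ = 0.312: g = -0.0014, g' = -0.732 → ψ₂ = 0.310
Converged at ψ₂ = 0.310.
  acetone: x = 0.279, y = 0.698
  toluene: x = 0.632, y = 0.279
  ethylbenzene: x = 0.089, y = 0.023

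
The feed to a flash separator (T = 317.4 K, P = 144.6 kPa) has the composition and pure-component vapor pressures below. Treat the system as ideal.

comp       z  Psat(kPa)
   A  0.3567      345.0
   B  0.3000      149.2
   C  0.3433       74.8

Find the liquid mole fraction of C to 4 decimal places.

x_C = 0.5292

Raoult's law: Kᵢ = Pᵢˢᵃᵗ/P = Pᵢˢᵃᵗ/144.6.
  K_A = 345.0/144.6 = 2.385892, K_B = 149.2/144.6 = 1.031812, K_C = 74.8/144.6 = 0.517289
Rachford–Rice: g(ψ) = Σ zᵢ(Kᵢ−1)/(1+ψ(Kᵢ−1)) = 0.
Feasibility: ΣzᵢKᵢ = 1.3382, Σzᵢ/Kᵢ = 1.1039 — both > 1, two phases present.
Newton iteration, ψ⁰ = 0.5:
  ψ = 0.5000: g = 0.08296, g' = -0.3783 → ψ = 0.7193
  ψ = 0.7193: g = 0.00304, g' = -0.3598 → ψ = 0.7277
Converged at ψ = 0.7277.
Compositions from xᵢ = zᵢ/(1+ψ(Kᵢ−1)), yᵢ = Kᵢxᵢ:
  A: x = 0.1776, y = 0.4237
  B: x = 0.2932, y = 0.3025
  C: x = 0.5292, y = 0.2737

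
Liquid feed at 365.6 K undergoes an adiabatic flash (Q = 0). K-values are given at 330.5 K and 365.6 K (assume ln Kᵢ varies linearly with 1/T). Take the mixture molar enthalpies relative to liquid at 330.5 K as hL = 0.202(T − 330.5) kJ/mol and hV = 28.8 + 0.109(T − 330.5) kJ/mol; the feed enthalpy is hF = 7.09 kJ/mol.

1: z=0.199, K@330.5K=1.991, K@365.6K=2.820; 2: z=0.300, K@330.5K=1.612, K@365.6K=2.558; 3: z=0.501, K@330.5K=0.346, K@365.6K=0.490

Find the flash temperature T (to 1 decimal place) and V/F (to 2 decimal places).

T = 335.6 K, V/F = 0.21

Adiabatic flash: solve Rachford–Rice at each trial T, then check hF = ψ·hV(T) + (1−ψ)·hL(T).
  T = 330.5 K: K = (1.991, 1.612, 0.346), RR gives ψ = 0.104, H_out = 2.986 kJ/mol
  T = 365.6 K: K = (2.820, 2.558, 0.490), RR gives ψ = 0.676, H_out = 24.356 kJ/mol
  T = 348.1 K: K = (2.392, 2.056, 0.416), RR gives ψ = 0.430, H_out = 15.236 kJ/mol
  T = 339.3 K: K = (2.187, 1.826, 0.380), RR gives ψ = 0.285, H_out = 9.749 kJ/mol
  T = 334.9 K: K = (2.088, 1.717, 0.363), RR gives ψ = 0.200, H_out = 6.576 kJ/mol
  T = 337.1 K: K = (2.137, 1.771, 0.371), RR gives ψ = 0.244, H_out = 8.208 kJ/mol
Linear interpolation between T = 334.9 (H_out = 6.576) and T = 337.1 (H_out = 8.208) on hF = 7.09 gives T ≈ 335.6 K, at which ψ = 0.21.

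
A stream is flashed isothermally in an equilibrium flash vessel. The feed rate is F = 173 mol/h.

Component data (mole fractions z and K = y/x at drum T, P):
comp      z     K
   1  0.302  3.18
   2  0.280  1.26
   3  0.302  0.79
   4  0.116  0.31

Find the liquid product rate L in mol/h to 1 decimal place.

Newton iteration, β⁰ = 0.5:
  β = 0.500: g = 0.1864, g' = -0.489 → β = 0.881
  β = 0.881: g = 0.0025, g' = -0.560 → β = 0.886
Converged at β = 0.886.
Then V = β·F = 0.8858·173 = 153.2 mol/h and L = F − V = 19.8 mol/h.

L = 19.8 mol/h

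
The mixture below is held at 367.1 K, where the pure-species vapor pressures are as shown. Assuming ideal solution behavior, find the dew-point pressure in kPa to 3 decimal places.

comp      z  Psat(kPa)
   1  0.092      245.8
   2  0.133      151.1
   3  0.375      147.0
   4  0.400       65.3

Pdew = 100.694 kPa

At the dew point ψ → 1, so Σzᵢ/Kᵢ = 1 with Kᵢ = Pᵢˢᵃᵗ/P ⇒ 1/P = Σzᵢ/Pᵢˢᵃᵗ.
1/P = 0.092/245.8 + 0.133/151.1 + 0.375/147.0 + 0.400/65.3 = 0.009931 ⇒ P = 100.694 kPa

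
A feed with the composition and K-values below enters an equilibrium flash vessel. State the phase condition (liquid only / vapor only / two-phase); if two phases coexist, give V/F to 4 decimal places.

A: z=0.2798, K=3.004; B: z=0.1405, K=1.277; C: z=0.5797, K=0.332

two-phase, V/F = 0.1895

ΣzᵢKᵢ = 1.2124; Σzᵢ/Kᵢ = 1.9493.
Both exceed 1, so a two-phase solution exists.
Rachford–Rice: g(ψ) = Σ zᵢ(Kᵢ−1)/(1+ψ(Kᵢ−1)) = 0.
Newton–Raphson from ψ = 0.5:
  ψ = 0.5000: g = -0.26718, g' = -0.8719 → ψ = 0.1936
  ψ = 0.1936: g = -0.00380, g' = -0.9343 → ψ = 0.1895
Converged at ψ = 0.1895.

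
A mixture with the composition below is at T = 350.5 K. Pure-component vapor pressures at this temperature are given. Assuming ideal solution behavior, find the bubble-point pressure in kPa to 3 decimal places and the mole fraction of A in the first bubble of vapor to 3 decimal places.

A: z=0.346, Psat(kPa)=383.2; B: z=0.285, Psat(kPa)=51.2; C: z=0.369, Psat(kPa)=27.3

At the bubble point ψ → 0, so ΣzᵢKᵢ = 1 with Kᵢ = Pᵢˢᵃᵗ/P ⇒ P = ΣzᵢPᵢˢᵃᵗ.
P = 0.346·383.2 + 0.285·51.2 + 0.369·27.3 = 157.253 kPa
yᵢ = zᵢPᵢˢᵃᵗ/P ⇒ y_A = 0.346·383.2/157.253 = 0.843

Pbub = 157.253 kPa, y_A = 0.843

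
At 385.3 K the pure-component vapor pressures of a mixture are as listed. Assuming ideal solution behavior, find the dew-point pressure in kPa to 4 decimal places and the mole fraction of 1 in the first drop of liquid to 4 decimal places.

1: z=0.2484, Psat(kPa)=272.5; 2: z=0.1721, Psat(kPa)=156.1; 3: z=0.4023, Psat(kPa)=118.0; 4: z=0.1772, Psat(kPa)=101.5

At the dew point ψ → 1, so Σzᵢ/Kᵢ = 1 with Kᵢ = Pᵢˢᵃᵗ/P ⇒ 1/P = Σzᵢ/Pᵢˢᵃᵗ.
1/P = 0.2484/272.5 + 0.1721/156.1 + 0.4023/118.0 + 0.1772/101.5 = 0.0071692 ⇒ P = 139.4857 kPa
xᵢ = zᵢP/Pᵢˢᵃᵗ ⇒ x_1 = 0.2484·139.4857/272.5 = 0.1271

Pdew = 139.4857 kPa, x_1 = 0.1271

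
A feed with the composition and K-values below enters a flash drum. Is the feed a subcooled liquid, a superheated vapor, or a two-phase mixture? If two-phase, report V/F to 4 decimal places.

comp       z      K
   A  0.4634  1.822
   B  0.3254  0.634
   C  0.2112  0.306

ΣzᵢKᵢ = 1.1152; Σzᵢ/Kᵢ = 1.4578.
Both exceed 1, so a two-phase solution exists.
Material balance + equilibrium reduce to Σ zᵢ(Kᵢ−1)/(1+ψ(Kᵢ−1)) = 0.
Iterate (Newton) starting at ψ = 0.5:
  ψ = 0.5000: g = -0.10027, g' = -0.4611 → ψ = 0.2825
  ψ = 0.2825: g = -0.00604, g' = -0.4178 → ψ = 0.2681
Converged at ψ = 0.2681.

two-phase, V/F = 0.2681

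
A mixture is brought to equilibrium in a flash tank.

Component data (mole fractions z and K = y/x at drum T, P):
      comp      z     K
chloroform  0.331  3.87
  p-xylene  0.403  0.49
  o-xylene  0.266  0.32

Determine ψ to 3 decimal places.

Rachford–Rice: g(ψ) = Σ zᵢ(Kᵢ−1)/(1+ψ(Kᵢ−1)) = 0.
Check two-phase: ΣzᵢKᵢ = 1.564 > 1 and Σzᵢ/Kᵢ = 1.739 > 1, so g(0) = 0.564 > 0 and g(1) = -0.739 < 0.
Iterate (Newton) starting at ψ = 0.31:
  ψ = 0.310: g = 0.0294, g' = -1.109 → ψ = 0.337
Converged at ψ = 0.337.

ψ = 0.337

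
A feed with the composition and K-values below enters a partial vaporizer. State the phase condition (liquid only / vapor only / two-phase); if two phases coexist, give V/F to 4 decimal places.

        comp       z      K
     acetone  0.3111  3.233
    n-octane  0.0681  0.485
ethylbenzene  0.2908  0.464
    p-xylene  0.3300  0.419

two-phase, V/F = 0.2514

ΣzᵢKᵢ = 1.3120; Σzᵢ/Kᵢ = 1.6510.
Both exceed 1, so a two-phase solution exists.
Iterate (Newton) starting at ψ = 0.5:
  ψ = 0.5000: g = -0.20218, g' = -0.7563 → ψ = 0.2327
  ψ = 0.2327: g = 0.01755, g' = -0.9531 → ψ = 0.2511
  ψ = 0.2511: g = 0.00026, g' = -0.9250 → ψ = 0.2514
Converged at ψ = 0.2514.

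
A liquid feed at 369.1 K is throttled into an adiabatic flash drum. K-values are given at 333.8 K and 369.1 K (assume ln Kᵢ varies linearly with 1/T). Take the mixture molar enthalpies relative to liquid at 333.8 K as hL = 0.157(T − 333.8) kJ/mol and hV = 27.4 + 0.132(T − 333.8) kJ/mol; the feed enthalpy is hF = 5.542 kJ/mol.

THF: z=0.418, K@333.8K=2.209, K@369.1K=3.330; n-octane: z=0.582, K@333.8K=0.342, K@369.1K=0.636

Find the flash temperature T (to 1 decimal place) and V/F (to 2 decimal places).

T = 335.9 K, V/F = 0.19

Adiabatic flash: solve Rachford–Rice at each trial T, then check hF = ψ·hV(T) + (1−ψ)·hL(T).
  T = 333.8 K: K = (2.209, 0.342), RR gives ψ = 0.154, H_out = 4.216 kJ/mol
  T = 369.1 K: K = (3.330, 0.636), RR gives ψ = 0.899, H_out = 29.370 kJ/mol
  T = 351.5 K: K = (2.742, 0.474), RR gives ψ = 0.461, H_out = 15.199 kJ/mol
  T = 342.6 K: K = (2.466, 0.404), RR gives ψ = 0.304, H_out = 9.657 kJ/mol
  T = 338.2 K: K = (2.336, 0.372), RR gives ψ = 0.230, H_out = 6.969 kJ/mol
  T = 336.0 K: K = (2.272, 0.357), RR gives ψ = 0.192, H_out = 5.605 kJ/mol
Linear interpolation between T = 333.8 (H_out = 4.216) and T = 336.0 (H_out = 5.605) on hF = 5.542 gives T ≈ 335.9 K, at which ψ = 0.19.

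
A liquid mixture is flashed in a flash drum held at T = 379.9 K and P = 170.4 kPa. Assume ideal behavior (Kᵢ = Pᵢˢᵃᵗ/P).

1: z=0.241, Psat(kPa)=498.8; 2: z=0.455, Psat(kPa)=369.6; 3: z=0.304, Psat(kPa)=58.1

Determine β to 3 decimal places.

β = 0.837

Raoult's law: Kᵢ = Pᵢˢᵃᵗ/P = Pᵢˢᵃᵗ/170.4.
  K_1 = 498.8/170.4 = 2.92723, K_2 = 369.6/170.4 = 2.16901, K_3 = 58.1/170.4 = 0.34096
Material balance + equilibrium reduce to Σ zᵢ(Kᵢ−1)/(1+β(Kᵢ−1)) = 0.
g(0) = ΣzᵢKᵢ − 1 = 0.796 and g(1) = 1 − Σzᵢ/Kᵢ = -0.184, so a root lies in (0, 1).
Newton iteration, β⁰ = 0.5:
  β = 0.500: g = 0.2734, g' = -0.774 → β = 0.853
  β = 0.853: g = -0.0160, g' = -0.973 → β = 0.837
Converged at β = 0.837.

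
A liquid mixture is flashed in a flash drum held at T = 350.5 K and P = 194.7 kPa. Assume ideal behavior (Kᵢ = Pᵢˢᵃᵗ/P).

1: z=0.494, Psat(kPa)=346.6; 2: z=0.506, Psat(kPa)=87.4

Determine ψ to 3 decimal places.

Raoult's law: Kᵢ = Pᵢˢᵃᵗ/P = Pᵢˢᵃᵗ/194.7.
  K_1 = 346.6/194.7 = 1.78017, K_2 = 87.4/194.7 = 0.44890
Rachford–Rice: g(ψ) = Σ zᵢ(Kᵢ−1)/(1+ψ(Kᵢ−1)) = 0.
Feasibility: ΣzᵢKᵢ = 1.107, Σzᵢ/Kᵢ = 1.405 — both > 1, two phases present.
Iterate (Newton) starting at ψ = 0.42:
  ψ = 0.420: g = -0.0726, g' = -0.431 → ψ = 0.252
  ψ = 0.252: g = -0.0016, g' = -0.417 → ψ = 0.248
Converged at ψ = 0.248.

ψ = 0.248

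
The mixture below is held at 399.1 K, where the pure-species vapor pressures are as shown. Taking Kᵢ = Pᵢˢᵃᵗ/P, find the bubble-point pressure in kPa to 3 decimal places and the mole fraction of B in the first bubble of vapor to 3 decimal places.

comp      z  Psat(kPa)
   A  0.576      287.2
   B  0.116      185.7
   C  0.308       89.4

Pbub = 214.504 kPa, y_B = 0.100

At the bubble point ψ → 0, so ΣzᵢKᵢ = 1 with Kᵢ = Pᵢˢᵃᵗ/P ⇒ P = ΣzᵢPᵢˢᵃᵗ.
P = 0.576·287.2 + 0.116·185.7 + 0.308·89.4 = 214.504 kPa
yᵢ = zᵢPᵢˢᵃᵗ/P ⇒ y_B = 0.116·185.7/214.504 = 0.100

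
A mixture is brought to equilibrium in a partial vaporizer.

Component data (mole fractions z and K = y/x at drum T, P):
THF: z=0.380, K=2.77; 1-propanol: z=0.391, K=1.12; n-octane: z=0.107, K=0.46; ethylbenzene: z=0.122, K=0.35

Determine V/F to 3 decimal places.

Rachford–Rice: g(V/F) = Σ zᵢ(Kᵢ−1)/(1+V/F(Kᵢ−1)) = 0.
g(0) = ΣzᵢKᵢ − 1 = 0.582 and g(1) = 1 − Σzᵢ/Kᵢ = -0.067, so a root lies in (0, 1).
Newton–Raphson from V/F = 0.61:
  V/F = 0.610: g = 0.1496, g' = -0.491 → V/F = 0.915
  V/F = 0.915: g = -0.0106, g' = -0.613 → V/F = 0.897
Converged at V/F = 0.897.

V/F = 0.897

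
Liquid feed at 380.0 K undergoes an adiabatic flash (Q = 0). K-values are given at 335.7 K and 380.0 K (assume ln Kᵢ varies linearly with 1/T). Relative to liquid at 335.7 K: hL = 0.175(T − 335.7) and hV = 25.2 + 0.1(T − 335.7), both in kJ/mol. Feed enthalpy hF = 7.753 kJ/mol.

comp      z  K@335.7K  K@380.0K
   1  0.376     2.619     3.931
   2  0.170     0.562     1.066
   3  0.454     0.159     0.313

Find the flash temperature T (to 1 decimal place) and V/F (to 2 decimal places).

T = 347.9 K, V/F = 0.23

Adiabatic flash: solve Rachford–Rice at each trial T, then check hF = ψ·hV(T) + (1−ψ)·hL(T).
  T = 335.7 K: K = (2.619, 0.562, 0.159), RR gives ψ = 0.126, H_out = 3.169 kJ/mol
  T = 380.0 K: K = (3.931, 1.066, 0.313), RR gives ψ = 0.483, H_out = 18.326 kJ/mol
  T = 357.9 K: K = (3.251, 0.790, 0.228), RR gives ψ = 0.310, H_out = 11.171 kJ/mol
  T = 346.8 K: K = (2.928, 0.670, 0.191), RR gives ψ = 0.222, H_out = 7.346 kJ/mol
  T = 352.4 K: K = (3.089, 0.729, 0.209), RR gives ψ = 0.267, H_out = 9.308 kJ/mol
  T = 349.6 K: K = (3.008, 0.699, 0.200), RR gives ψ = 0.244, H_out = 8.337 kJ/mol
  T = 348.2 K: K = (2.968, 0.684, 0.196), RR gives ψ = 0.233, H_out = 7.844 kJ/mol
Linear interpolation between T = 346.8 (H_out = 7.346) and T = 348.2 (H_out = 7.844) on hF = 7.753 gives T ≈ 347.9 K, at which ψ = 0.23.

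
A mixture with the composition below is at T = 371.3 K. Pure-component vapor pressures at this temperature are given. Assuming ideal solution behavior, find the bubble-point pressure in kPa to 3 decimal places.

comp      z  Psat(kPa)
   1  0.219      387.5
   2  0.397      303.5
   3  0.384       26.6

At the bubble point ψ → 0, so ΣzᵢKᵢ = 1 with Kᵢ = Pᵢˢᵃᵗ/P ⇒ P = ΣzᵢPᵢˢᵃᵗ.
P = 0.219·387.5 + 0.397·303.5 + 0.384·26.6 = 215.566 kPa

Pbub = 215.566 kPa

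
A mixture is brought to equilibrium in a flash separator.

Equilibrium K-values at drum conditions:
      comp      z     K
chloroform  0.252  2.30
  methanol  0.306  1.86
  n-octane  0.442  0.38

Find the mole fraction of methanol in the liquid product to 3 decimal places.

Iterate (Newton) starting at V/F = 0.5:
  V/F = 0.500: g = -0.0146, g' = -0.624 → V/F = 0.477
Converged at V/F = 0.477.
Compositions from xᵢ = zᵢ/(1+V/F(Kᵢ−1)), yᵢ = Kᵢxᵢ:
  chloroform: x = 0.156, y = 0.358
  methanol: x = 0.217, y = 0.404
  n-octane: x = 0.627, y = 0.238

x_methanol = 0.217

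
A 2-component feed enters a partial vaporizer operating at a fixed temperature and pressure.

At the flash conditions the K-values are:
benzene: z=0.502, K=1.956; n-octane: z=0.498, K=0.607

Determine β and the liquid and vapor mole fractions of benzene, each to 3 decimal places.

Let β = V/F and solve Σ zᵢ(Kᵢ−1)/(1+β(Kᵢ−1)) = 0.
Feasibility: ΣzᵢKᵢ = 1.284, Σzᵢ/Kᵢ = 1.077 — both > 1, two phases present.
Binary case is linear: z₁(K₁−1)(1+β(K₂−1)) + z₂(K₂−1)(1+β(K₁−1)) = 0
⇒ β = [z₁(K₁−1)+z₂(K₂−1)] / [−(K₁−1)(K₂−1)] = 0.2842/0.3757 = 0.756
Compositions from xᵢ = zᵢ/(1+β(Kᵢ−1)), yᵢ = Kᵢxᵢ:
  benzene: x = 0.291, y = 0.570
  n-octane: x = 0.709, y = 0.430

β = 0.756, x_benzene = 0.291, y_benzene = 0.570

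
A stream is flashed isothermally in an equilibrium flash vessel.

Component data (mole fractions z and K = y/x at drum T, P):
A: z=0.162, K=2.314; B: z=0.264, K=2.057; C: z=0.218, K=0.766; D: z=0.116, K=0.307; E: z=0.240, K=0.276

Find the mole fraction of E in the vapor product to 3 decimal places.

y_E = 0.083

Rachford–Rice: g(V/F) = Σ zᵢ(Kᵢ−1)/(1+V/F(Kᵢ−1)) = 0.
Feasibility: ΣzᵢKᵢ = 1.187, Σzᵢ/Kᵢ = 1.730 — both > 1, two phases present.
Iterate (Newton) starting at V/F = 0.61:
  V/F = 0.610: g = -0.2221, g' = -0.782 → V/F = 0.326
  V/F = 0.326: g = -0.0299, g' = -0.623 → V/F = 0.278
Converged at V/F = 0.278.
Compositions from xᵢ = zᵢ/(1+V/F(Kᵢ−1)), yᵢ = Kᵢxᵢ:
  A: x = 0.119, y = 0.275
  B: x = 0.204, y = 0.420
  C: x = 0.233, y = 0.179
  D: x = 0.144, y = 0.044
  E: x = 0.300, y = 0.083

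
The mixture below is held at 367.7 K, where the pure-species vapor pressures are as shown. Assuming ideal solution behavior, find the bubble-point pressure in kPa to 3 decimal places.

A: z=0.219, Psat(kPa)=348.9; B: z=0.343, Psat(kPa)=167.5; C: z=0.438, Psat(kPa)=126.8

At the bubble point ψ → 0, so ΣzᵢKᵢ = 1 with Kᵢ = Pᵢˢᵃᵗ/P ⇒ P = ΣzᵢPᵢˢᵃᵗ.
P = 0.219·348.9 + 0.343·167.5 + 0.438·126.8 = 189.400 kPa

Pbub = 189.400 kPa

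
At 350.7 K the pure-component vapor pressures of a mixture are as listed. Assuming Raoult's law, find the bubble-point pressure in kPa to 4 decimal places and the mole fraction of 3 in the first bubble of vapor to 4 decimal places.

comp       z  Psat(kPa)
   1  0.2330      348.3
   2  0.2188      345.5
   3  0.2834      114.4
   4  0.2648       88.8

Pbub = 212.6845 kPa, y_3 = 0.1524

At the bubble point ψ → 0, so ΣzᵢKᵢ = 1 with Kᵢ = Pᵢˢᵃᵗ/P ⇒ P = ΣzᵢPᵢˢᵃᵗ.
P = 0.2330·348.3 + 0.2188·345.5 + 0.2834·114.4 + 0.2648·88.8 = 212.6845 kPa
yᵢ = zᵢPᵢˢᵃᵗ/P ⇒ y_3 = 0.2834·114.4/212.6845 = 0.1524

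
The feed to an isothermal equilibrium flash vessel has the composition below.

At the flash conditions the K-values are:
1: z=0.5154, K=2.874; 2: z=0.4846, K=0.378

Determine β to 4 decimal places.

Newton iteration, β⁰ = 0.49:
  β = 0.4900: g = 0.06995, g' = -0.8798 → β = 0.5695
  β = 0.5695: g = 0.00046, g' = -0.8731 → β = 0.5700
Converged at β = 0.5700.

β = 0.5700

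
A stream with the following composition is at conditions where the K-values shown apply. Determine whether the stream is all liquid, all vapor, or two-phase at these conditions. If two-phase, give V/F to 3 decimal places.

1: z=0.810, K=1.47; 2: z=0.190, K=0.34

ΣzᵢKᵢ = 1.255; Σzᵢ/Kᵢ = 1.110.
Both exceed 1, so a two-phase solution exists.
Material balance + equilibrium reduce to Σ zᵢ(Kᵢ−1)/(1+ψ(Kᵢ−1)) = 0.
Binary case is linear: z₁(K₁−1)(1+ψ(K₂−1)) + z₂(K₂−1)(1+ψ(K₁−1)) = 0
⇒ ψ = [z₁(K₁−1)+z₂(K₂−1)] / [−(K₁−1)(K₂−1)] = 0.2553/0.3102 = 0.823

two-phase, V/F = 0.823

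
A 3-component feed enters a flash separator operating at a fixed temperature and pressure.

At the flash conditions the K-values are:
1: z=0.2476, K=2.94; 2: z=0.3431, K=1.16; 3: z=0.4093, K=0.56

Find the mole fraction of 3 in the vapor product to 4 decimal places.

Let ψ = V/F and solve Σ zᵢ(Kᵢ−1)/(1+ψ(Kᵢ−1)) = 0.
g(0) = ΣzᵢKᵢ − 1 = 0.3551 and g(1) = 1 − Σzᵢ/Kᵢ = -0.1109, so a root lies in (0, 1).
Newton iteration, ψ⁰ = 0.38:
  ψ = 0.3800: g = 0.11201, g' = -0.4308 → ψ = 0.6400
  ψ = 0.6400: g = 0.01341, g' = -0.3462 → ψ = 0.6787
  ψ = 0.6787: g = 0.00009, g' = -0.3419 → ψ = 0.6790
Converged at ψ = 0.6790.
Compositions from xᵢ = zᵢ/(1+ψ(Kᵢ−1)), yᵢ = Kᵢxᵢ:
  1: x = 0.1069, y = 0.3142
  2: x = 0.3095, y = 0.3590
  3: x = 0.5837, y = 0.3269

y_3 = 0.3269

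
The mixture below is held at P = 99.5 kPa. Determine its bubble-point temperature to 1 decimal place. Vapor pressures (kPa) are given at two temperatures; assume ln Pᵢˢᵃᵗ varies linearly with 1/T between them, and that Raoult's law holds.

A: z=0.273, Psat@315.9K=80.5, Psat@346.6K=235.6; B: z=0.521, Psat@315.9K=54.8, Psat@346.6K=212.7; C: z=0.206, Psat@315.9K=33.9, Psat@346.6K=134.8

Bubble-point temperature: ΣzᵢPᵢˢᵃᵗ(T) = P. Interpolate ln Pᵢˢᵃᵗ = aᵢ + bᵢ/T.
  T = 315.9 K: ΣzᵢPᵢˢᵃᵗ = 57.51 kPa
  T = 346.6 K: ΣzᵢPᵢˢᵃᵗ = 202.90 kPa
  T = 331.2 K: ΣzᵢPᵢˢᵃᵗ = 110.74 kPa
  T = 323.5 K: ΣzᵢPᵢˢᵃᵗ = 80.20 kPa
  T = 327.4 K: ΣzᵢPᵢˢᵃᵗ = 94.60 kPa
  T = 329.3 K: ΣzᵢPᵢˢᵃᵗ = 102.40 kPa
Interpolating between 327.4 K and 329.3 K gives T ≈ 328.6 K.

T = 328.6 K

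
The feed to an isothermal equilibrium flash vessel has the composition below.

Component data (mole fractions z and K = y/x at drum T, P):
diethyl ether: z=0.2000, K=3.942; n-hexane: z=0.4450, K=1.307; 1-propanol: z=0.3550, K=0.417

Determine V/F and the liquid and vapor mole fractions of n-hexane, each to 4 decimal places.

V/F = 0.6182, x_n-hexane = 0.3740, y_n-hexane = 0.4888

Rachford–Rice: g(V/F) = Σ zᵢ(Kᵢ−1)/(1+V/F(Kᵢ−1)) = 0.
Feasibility: ΣzᵢKᵢ = 1.5181, Σzᵢ/Kᵢ = 1.2425 — both > 1, two phases present.
Newton–Raphson from V/F = 0.58:
  V/F = 0.5800: g = 0.02068, g' = -0.5420 → V/F = 0.6182
Converged at V/F = 0.6182.
Compositions from xᵢ = zᵢ/(1+V/F(Kᵢ−1)), yᵢ = Kᵢxᵢ:
  diethyl ether: x = 0.0710, y = 0.2797
  n-hexane: x = 0.3740, y = 0.4888
  1-propanol: x = 0.5550, y = 0.2314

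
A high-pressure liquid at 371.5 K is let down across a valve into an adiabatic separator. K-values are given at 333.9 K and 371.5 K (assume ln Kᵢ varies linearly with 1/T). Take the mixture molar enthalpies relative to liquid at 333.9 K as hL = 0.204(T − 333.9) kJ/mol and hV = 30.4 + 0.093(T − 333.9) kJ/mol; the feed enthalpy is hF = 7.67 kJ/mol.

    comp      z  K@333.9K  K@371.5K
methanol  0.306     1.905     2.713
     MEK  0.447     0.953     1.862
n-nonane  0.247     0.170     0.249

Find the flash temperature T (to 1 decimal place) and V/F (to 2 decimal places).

T = 337.3 K, V/F = 0.23

Adiabatic flash: solve Rachford–Rice at each trial T, then check hF = ψ·hV(T) + (1−ψ)·hL(T).
  T = 333.9 K: K = (1.905, 0.953, 0.170), RR gives ψ = 0.122, H_out = 3.720 kJ/mol
  T = 371.5 K: K = (2.713, 1.862, 0.249), RR gives ψ = 0.786, H_out = 28.292 kJ/mol
  T = 352.7 K: K = (2.295, 1.356, 0.208), RR gives ψ = 0.575, H_out = 20.112 kJ/mol
  T = 343.3 K: K = (2.096, 1.142, 0.188), RR gives ψ = 0.394, H_out = 13.476 kJ/mol
  T = 338.6 K: K = (2.000, 1.045, 0.179), RR gives ψ = 0.270, H_out = 9.034 kJ/mol
  T = 336.2 K: K = (1.951, 0.997, 0.174), RR gives ψ = 0.198, H_out = 6.429 kJ/mol
Linear interpolation between T = 336.2 (H_out = 6.429) and T = 338.6 (H_out = 9.034) on hF = 7.67 gives T ≈ 337.3 K, at which ψ = 0.23.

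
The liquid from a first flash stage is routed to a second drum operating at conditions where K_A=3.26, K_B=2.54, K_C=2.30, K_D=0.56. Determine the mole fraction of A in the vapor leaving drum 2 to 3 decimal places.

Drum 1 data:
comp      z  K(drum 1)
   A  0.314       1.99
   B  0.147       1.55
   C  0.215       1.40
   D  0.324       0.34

Drum 1:
Let ψ₁ = V/F and solve Σ zᵢ(Kᵢ−1)/(1+ψ₁(Kᵢ−1)) = 0.
g(0) = ΣzᵢKᵢ − 1 = 0.264 and g(1) = 1 − Σzᵢ/Kᵢ = -0.359, so a root lies in (0, 1).
Newton iteration, ψ₁⁰ = 0.44:
  ψ₁ = 0.440: g = 0.0534, g' = -0.483 → ψ₁ = 0.551
  ψ₁ = 0.551: g = -0.0021, g' = -0.526 → ψ₁ = 0.546
Converged at ψ₁ = 0.546.
Drum-1 compositions:
  A: x = 0.204, y = 0.405
  B: x = 0.113, y = 0.175
  C: x = 0.176, y = 0.247
  D: x = 0.507, y = 0.172
Drum-2 feed = drum-1 liquid: z₂ = (0.2038, 0.1130, 0.1764, 0.5068).
Drum 2:
Material balance + equilibrium reduce to Σ zᵢ(Kᵢ−1)/(1+ψ₂(Kᵢ−1)) = 0.
Feasibility: ΣzᵢKᵢ = 1.641, Σzᵢ/Kᵢ = 1.089 — both > 1, two phases present.
Iterate (Newton) starting at ψ₂ = 0.5:
  ψ₂ = 0.500: g = 0.1677, g' = -0.586 → ψ₂ = 0.786
  ψ₂ = 0.786: g = 0.0171, g' = -0.492 → ψ₂ = 0.821
Converged at ψ₂ = 0.821.
  A: x = 0.071, y = 0.233
  B: x = 0.050, y = 0.127
  C: x = 0.085, y = 0.196
  D: x = 0.793, y = 0.444

y_A (drum 2) = 0.233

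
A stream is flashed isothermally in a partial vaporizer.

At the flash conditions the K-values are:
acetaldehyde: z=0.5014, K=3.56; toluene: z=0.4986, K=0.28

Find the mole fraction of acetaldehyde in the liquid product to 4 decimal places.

x_acetaldehyde = 0.2195

Newton–Raphson from ψ = 0.5:
  ψ = 0.5000: g = 0.00205, g' = -1.2632 → ψ = 0.5016
Converged at ψ = 0.5016.
Compositions from xᵢ = zᵢ/(1+ψ(Kᵢ−1)), yᵢ = Kᵢxᵢ:
  acetaldehyde: x = 0.2195, y = 0.7815
  toluene: x = 0.7805, y = 0.2185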